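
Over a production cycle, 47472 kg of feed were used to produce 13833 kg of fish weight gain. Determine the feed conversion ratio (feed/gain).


FCR = feed consumed / weight gained
FCR = 47472 kg / 13833 kg = 3.43179

3.43179


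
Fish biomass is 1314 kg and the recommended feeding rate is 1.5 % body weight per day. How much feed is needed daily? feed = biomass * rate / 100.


Feeding rate fraction = 1.5% / 100 = 0.015
Daily feed = 1314 kg * 0.015 = 19.71 kg/day

19.71 kg/day


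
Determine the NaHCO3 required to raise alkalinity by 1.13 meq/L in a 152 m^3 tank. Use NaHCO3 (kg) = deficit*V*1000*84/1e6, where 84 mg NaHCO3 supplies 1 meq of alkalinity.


Tank volume in L = 152 m^3 * 1000 = 152000 L
Total meq required = 1.13 meq/L * 152000 L = 171760 meq
NaHCO3 mass = 171760 meq * 84 mg/meq / 1e6 = 14.4278 kg

14.4278 kg


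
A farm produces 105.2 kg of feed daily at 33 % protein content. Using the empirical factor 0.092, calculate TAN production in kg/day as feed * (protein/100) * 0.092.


Protein in feed = 105.2 * 33/100 = 34.716 kg/day
TAN = protein * 0.092 = 34.716 * 0.092 = 3.193872 kg/day

3.193872 kg/day


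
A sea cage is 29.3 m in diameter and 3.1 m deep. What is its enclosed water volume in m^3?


r = d/2 = 29.3/2 = 14.65 m
Base area = pi*r^2 = pi*14.65^2 = 674.25647 m^2
Volume = 674.25647 * 3.1 = 2090.2 m^3

2090.2 m^3


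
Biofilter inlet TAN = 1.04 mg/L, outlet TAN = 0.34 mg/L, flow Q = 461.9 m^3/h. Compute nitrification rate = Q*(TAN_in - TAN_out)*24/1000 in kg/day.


Concentration drop: TAN_in - TAN_out = 1.04 - 0.34 = 0.7 mg/L
Hourly TAN removed = Q * dTAN = 461.9 m^3/h * 0.7 mg/L = 323.33 g/h  (m^3/h * mg/L = g/h)
Daily TAN removed = 323.33 * 24 = 7759.92 g/day
Convert to kg/day: 7759.92 / 1000 = 7.75992 kg/day

7.75992 kg/day


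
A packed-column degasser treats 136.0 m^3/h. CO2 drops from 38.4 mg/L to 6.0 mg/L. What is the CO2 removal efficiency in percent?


CO2_out / CO2_in = 6.0 / 38.4 = 0.15625
Fraction remaining = 0.15625
efficiency = (1 - 0.15625) * 100 = 84.375 %

84.375 %


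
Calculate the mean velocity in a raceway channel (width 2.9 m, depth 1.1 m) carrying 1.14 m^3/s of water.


Cross-sectional area = W * d = 2.9 * 1.1 = 3.19 m^2
Velocity = Q / A = 1.14 / 3.19 = 0.357367 m/s

0.357367 m/s


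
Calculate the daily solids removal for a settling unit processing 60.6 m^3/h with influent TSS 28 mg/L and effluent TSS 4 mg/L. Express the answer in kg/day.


Concentration drop: TSS_in - TSS_out = 28 - 4 = 24 mg/L
Hourly solids removed = Q * dTSS = 60.6 m^3/h * 24 mg/L = 1454.4 g/h  (m^3/h * mg/L = g/h)
Daily solids removed = 1454.4 * 24 = 34905.6 g/day
Convert g to kg: 34905.6 / 1000 = 34.9056 kg/day

34.9056 kg/day


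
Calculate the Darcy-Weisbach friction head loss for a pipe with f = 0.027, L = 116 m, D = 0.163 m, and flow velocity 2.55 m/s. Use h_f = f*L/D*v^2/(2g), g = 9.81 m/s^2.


v^2 = 2.55^2 = 6.5025 m^2/s^2
L/D = 116/0.163 = 711.65644
h_f = f*(L/D)*v^2/(2g) = 0.027 * 711.65644 * 6.5025 / 19.62 = 6.36818 m

6.36818 m


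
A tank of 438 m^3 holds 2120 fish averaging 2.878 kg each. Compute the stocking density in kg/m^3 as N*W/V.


Total biomass = 2120 fish * 2.878 kg = 6101.36 kg
Density = total biomass / volume = 6101.36 / 438 = 13.93 kg/m^3

13.93 kg/m^3


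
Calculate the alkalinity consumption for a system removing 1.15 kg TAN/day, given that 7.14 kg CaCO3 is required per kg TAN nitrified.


Alkalinity factor: 7.14 kg CaCO3 consumed per kg TAN nitrified
alk = 1.15 kg TAN * 7.14 = 8.211 kg CaCO3/day

8.211 kg CaCO3/day


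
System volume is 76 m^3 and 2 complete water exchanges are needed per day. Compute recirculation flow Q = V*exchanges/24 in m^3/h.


Daily recirculation volume = 76 m^3 * 2 = 152 m^3/day
Flow rate Q = daily volume / 24 h = 152 / 24 = 6.33333 m^3/h

6.33333 m^3/h


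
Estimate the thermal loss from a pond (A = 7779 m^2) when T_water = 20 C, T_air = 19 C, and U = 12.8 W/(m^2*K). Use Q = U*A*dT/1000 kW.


Temperature difference dT = 20 - 19 = 1 K
Heat loss (W) = U * A * dT = 12.8 * 7779 * 1 = 99571.2 W
Convert to kW: 99571.2 / 1000 = 99.5712 kW

99.5712 kW


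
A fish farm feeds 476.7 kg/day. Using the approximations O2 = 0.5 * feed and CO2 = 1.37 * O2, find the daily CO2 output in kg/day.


O2 = 476.7 * 0.5 = 238.35
CO2 = 238.35 * 1.37 = 326.5395

326.5395 kg/day


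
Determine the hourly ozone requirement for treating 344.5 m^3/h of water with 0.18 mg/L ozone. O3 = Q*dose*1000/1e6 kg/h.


O3 demand (mg/h) = Q * dose * 1000 = 344.5 * 0.18 * 1000 = 62010 mg/h
Convert mg to kg: 62010 / 1e6 = 0.06201 kg/h

0.06201 kg/h


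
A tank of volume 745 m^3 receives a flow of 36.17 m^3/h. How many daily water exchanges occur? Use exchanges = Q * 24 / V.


Daily flow volume = 36.17 m^3/h * 24 h = 868.08 m^3/day
Exchanges = daily flow / tank volume = 868.08 / 745 = 1.16521 exchanges/day

1.16521 exchanges/day


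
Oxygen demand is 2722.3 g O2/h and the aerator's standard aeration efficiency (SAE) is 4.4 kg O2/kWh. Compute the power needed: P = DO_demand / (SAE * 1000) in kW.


SAE in g O2/kWh = 4.4 * 1000 = 4400 g/kWh
P = DO_demand / SAE_g = 2722.3 / 4400 = 0.618705 kW

0.618705 kW


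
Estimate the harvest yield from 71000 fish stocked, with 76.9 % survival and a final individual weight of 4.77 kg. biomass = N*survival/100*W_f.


Survivors = 71000 * 76.9/100 = 54599 fish
Harvest biomass = survivors * W_f = 54599 * 4.77 = 260437.23 kg

260437.23 kg


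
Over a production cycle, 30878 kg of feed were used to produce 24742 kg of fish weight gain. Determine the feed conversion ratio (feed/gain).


FCR = feed consumed / weight gained
FCR = 30878 kg / 24742 kg = 1.248

1.248


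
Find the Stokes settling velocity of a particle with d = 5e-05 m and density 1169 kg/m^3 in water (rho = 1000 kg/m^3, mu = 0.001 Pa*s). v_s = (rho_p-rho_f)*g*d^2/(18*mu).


Density difference: rho_p - rho_f = 1169 - 1000 = 169 kg/m^3
d^2 = (5e-05)^2 = 2.5e-09 m^2
Numerator = (rho_p - rho_f) * g * d^2 = 169 * 9.81 * 2.5e-09 = 4.144725e-06
Denominator = 18 * mu = 18 * 0.001 = 0.018
v_s = 4.144725e-06 / 0.018 = 2.30262e-04 m/s
Check: Re = rho_f * v_s * d / mu = 1000 * 2.30262e-04 * 5e-05 / 0.001 = 0.0115 < 1, so Stokes' law applies.

2.30262e-04 m/s


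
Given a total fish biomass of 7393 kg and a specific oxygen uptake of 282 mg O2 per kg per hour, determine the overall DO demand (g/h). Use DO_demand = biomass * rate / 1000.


Total O2 consumption (mg/h) = 7393 kg * 282 mg/(kg*h) = 2084826 mg/h
Convert to g/h: 2084826 / 1000 = 2084.826 g/h

2084.826 g/h


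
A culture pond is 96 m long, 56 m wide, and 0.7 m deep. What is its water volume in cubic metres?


Base area = L * W = 96 * 56 = 5376 m^2
Volume = area * depth = 5376 * 0.7 = 3763.2 m^3

3763.2 m^3


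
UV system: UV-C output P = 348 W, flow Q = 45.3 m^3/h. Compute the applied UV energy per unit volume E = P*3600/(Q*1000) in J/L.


Energy delivered per hour = 348 W * 3600 s = 1252800 J/h
Volume treated per hour = 45.3 m^3/h * 1000 = 45300 L/h
dose = 1252800 / 45300 = 27.6556 J/L

27.6556 J/L


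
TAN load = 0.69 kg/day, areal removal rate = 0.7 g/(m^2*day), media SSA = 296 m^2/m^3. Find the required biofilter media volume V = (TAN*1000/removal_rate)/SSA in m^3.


A = 0.69*1000 / 0.7 = 985.71429 m^2
V = 985.71429 / 296 = 3.33012

3.33012 m^3


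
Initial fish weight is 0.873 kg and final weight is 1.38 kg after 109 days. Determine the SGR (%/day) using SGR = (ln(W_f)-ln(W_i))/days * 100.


ln(W_f) = ln(1.38) = 0.3220835
ln(W_i) = ln(0.873) = -0.13581972
ln(W_f) - ln(W_i) = 0.3220835 - -0.13581972 = 0.45790322
SGR = 0.45790322 / 109 * 100 = 0.420095 %/day

0.420095 %/day


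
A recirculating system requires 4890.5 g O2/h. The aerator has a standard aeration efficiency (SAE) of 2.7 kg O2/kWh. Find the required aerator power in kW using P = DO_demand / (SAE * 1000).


SAE in g O2/kWh = 2.7 * 1000 = 2700 g/kWh
P = DO_demand / SAE_g = 4890.5 / 2700 = 1.8113 kW

1.8113 kW


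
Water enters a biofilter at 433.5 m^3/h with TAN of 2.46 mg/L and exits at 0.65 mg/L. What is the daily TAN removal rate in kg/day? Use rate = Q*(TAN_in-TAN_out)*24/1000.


Concentration drop: TAN_in - TAN_out = 2.46 - 0.65 = 1.81 mg/L
Hourly TAN removed = Q * dTAN = 433.5 m^3/h * 1.81 mg/L = 784.635 g/h  (m^3/h * mg/L = g/h)
Daily TAN removed = 784.635 * 24 = 18831.24 g/day
Convert to kg/day: 18831.24 / 1000 = 18.83124 kg/day

18.83124 kg/day


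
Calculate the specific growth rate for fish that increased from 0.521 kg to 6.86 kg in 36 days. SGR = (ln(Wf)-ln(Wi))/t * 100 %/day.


ln(W_f) = ln(6.86) = 1.9257074
ln(W_i) = ln(0.521) = -0.65200524
ln(W_f) - ln(W_i) = 1.9257074 - -0.65200524 = 2.5777126
SGR = 2.5777126 / 36 * 100 = 7.16031 %/day

7.16031 %/day


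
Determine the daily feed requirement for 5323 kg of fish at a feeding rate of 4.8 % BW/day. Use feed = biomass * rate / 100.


Feeding rate fraction = 4.8% / 100 = 0.048
Daily feed = 5323 kg * 0.048 = 255.504 kg/day

255.504 kg/day


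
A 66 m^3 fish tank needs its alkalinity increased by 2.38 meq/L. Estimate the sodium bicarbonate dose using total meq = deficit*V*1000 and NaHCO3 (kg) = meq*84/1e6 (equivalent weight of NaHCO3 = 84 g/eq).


Tank volume in L = 66 m^3 * 1000 = 66000 L
Total meq required = 2.38 meq/L * 66000 L = 157080 meq
NaHCO3 mass = 157080 meq * 84 mg/meq / 1e6 = 13.1947 kg

13.1947 kg


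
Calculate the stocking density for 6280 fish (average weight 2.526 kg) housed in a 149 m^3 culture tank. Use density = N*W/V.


Total biomass = 6280 fish * 2.526 kg = 15863.28 kg
Density = total biomass / volume = 15863.28 / 149 = 106.465 kg/m^3

106.465 kg/m^3


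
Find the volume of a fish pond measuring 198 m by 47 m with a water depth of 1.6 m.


Base area = L * W = 198 * 47 = 9306 m^2
Volume = area * depth = 9306 * 1.6 = 14889.6 m^3

14889.6 m^3


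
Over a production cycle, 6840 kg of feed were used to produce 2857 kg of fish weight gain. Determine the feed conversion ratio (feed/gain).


FCR = feed consumed / weight gained
FCR = 6840 kg / 2857 kg = 2.39412

2.39412


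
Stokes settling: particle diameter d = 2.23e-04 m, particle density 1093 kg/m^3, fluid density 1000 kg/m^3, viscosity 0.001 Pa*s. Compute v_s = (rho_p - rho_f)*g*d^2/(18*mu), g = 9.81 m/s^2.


Density difference: rho_p - rho_f = 1093 - 1000 = 93 kg/m^3
d^2 = (2.23e-04)^2 = 4.9729e-08 m^2
Numerator = (rho_p - rho_f) * g * d^2 = 93 * 9.81 * 4.9729e-08 = 4.5369259e-05
Denominator = 18 * mu = 18 * 0.001 = 0.018
v_s = 4.5369259e-05 / 0.018 = 0.00252051 m/s
Check: Re = rho_f * v_s * d / mu = 1000 * 0.00252051 * 2.23e-04 / 0.001 = 0.562 < 1, so Stokes' law applies.

0.00252051 m/s


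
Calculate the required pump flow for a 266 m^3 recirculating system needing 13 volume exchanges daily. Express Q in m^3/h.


Daily recirculation volume = 266 m^3 * 13 = 3458 m^3/day
Flow rate Q = daily volume / 24 h = 3458 / 24 = 144.083 m^3/h

144.083 m^3/h


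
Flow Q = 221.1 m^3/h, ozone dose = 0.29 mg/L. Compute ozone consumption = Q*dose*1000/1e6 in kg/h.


O3 demand (mg/h) = Q * dose * 1000 = 221.1 * 0.29 * 1000 = 64119 mg/h
Convert mg to kg: 64119 / 1e6 = 0.064119 kg/h

0.064119 kg/h


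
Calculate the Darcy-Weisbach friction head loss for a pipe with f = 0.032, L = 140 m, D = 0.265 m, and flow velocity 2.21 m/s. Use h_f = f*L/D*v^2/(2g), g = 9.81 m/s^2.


v^2 = 2.21^2 = 4.8841 m^2/s^2
L/D = 140/0.265 = 528.30189
h_f = f*(L/D)*v^2/(2g) = 0.032 * 528.30189 * 4.8841 / 19.62 = 4.20841 m

4.20841 m


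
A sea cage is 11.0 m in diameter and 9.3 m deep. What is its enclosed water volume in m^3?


r = d/2 = 11.0/2 = 5.5 m
Base area = pi*r^2 = pi*5.5^2 = 95.033178 m^2
Volume = 95.033178 * 9.3 = 883.809 m^3

883.809 m^3


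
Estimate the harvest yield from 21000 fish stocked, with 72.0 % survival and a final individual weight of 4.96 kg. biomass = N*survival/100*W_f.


Survivors = 21000 * 72.0/100 = 15120 fish
Harvest biomass = survivors * W_f = 15120 * 4.96 = 74995.2 kg

74995.2 kg


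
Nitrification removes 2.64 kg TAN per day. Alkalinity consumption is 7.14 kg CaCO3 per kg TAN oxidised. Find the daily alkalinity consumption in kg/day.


Alkalinity factor: 7.14 kg CaCO3 consumed per kg TAN nitrified
alk = 2.64 kg TAN * 7.14 = 18.8496 kg CaCO3/day

18.8496 kg CaCO3/day


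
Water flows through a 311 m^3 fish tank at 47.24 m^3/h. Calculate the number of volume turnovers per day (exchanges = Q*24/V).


Daily flow volume = 47.24 m^3/h * 24 h = 1133.76 m^3/day
Exchanges = daily flow / tank volume = 1133.76 / 311 = 3.64553 exchanges/day

3.64553 exchanges/day


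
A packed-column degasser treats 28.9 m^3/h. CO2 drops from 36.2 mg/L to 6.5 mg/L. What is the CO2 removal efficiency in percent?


CO2_out / CO2_in = 6.5 / 36.2 = 0.17955801
Fraction remaining = 0.17955801
efficiency = (1 - 0.17955801) * 100 = 82.0442 %

82.0442 %


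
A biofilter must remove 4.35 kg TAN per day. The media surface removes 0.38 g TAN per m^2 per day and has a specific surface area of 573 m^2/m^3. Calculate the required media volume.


A = 4.35*1000 / 0.38 = 11447.368 m^2
V = 11447.368 / 573 = 19.978

19.978 m^3


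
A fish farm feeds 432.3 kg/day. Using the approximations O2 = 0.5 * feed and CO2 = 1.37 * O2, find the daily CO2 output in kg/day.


O2 = 432.3 * 0.5 = 216.15
CO2 = 216.15 * 1.37 = 296.1255

296.1255 kg/day


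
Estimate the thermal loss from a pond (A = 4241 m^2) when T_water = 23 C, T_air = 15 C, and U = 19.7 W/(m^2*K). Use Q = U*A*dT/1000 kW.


Temperature difference dT = 23 - 15 = 8 K
Heat loss (W) = U * A * dT = 19.7 * 4241 * 8 = 668381.6 W
Convert to kW: 668381.6 / 1000 = 668.3816 kW

668.3816 kW


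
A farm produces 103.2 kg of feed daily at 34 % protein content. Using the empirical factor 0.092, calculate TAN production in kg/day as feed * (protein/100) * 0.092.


Protein in feed = 103.2 * 34/100 = 35.088 kg/day
TAN = protein * 0.092 = 35.088 * 0.092 = 3.228096 kg/day

3.228096 kg/day


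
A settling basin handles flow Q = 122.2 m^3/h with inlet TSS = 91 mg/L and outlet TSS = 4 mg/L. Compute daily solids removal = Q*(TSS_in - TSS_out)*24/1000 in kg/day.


Concentration drop: TSS_in - TSS_out = 91 - 4 = 87 mg/L
Hourly solids removed = Q * dTSS = 122.2 m^3/h * 87 mg/L = 10631.4 g/h  (m^3/h * mg/L = g/h)
Daily solids removed = 10631.4 * 24 = 255153.6 g/day
Convert g to kg: 255153.6 / 1000 = 255.1536 kg/day

255.1536 kg/day


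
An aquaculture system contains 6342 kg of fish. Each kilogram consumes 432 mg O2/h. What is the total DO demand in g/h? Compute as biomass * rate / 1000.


Total O2 consumption (mg/h) = 6342 kg * 432 mg/(kg*h) = 2739744 mg/h
Convert to g/h: 2739744 / 1000 = 2739.744 g/h

2739.744 g/h


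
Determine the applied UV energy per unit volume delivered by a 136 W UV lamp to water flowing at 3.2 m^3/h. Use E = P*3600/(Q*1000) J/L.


Energy delivered per hour = 136 W * 3600 s = 489600 J/h
Volume treated per hour = 3.2 m^3/h * 1000 = 3200 L/h
dose = 489600 / 3200 = 153 J/L

153 J/L


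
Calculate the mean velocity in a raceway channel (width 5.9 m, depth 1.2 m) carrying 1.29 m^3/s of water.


Cross-sectional area = W * d = 5.9 * 1.2 = 7.08 m^2
Velocity = Q / A = 1.29 / 7.08 = 0.182203 m/s

0.182203 m/s


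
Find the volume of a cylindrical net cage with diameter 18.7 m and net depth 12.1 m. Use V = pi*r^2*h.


r = d/2 = 18.7/2 = 9.35 m
Base area = pi*r^2 = pi*9.35^2 = 274.64588 m^2
Volume = 274.64588 * 12.1 = 3323.22 m^3

3323.22 m^3


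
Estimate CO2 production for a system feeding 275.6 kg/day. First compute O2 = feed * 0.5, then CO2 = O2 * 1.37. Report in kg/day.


O2 = 275.6 * 0.5 = 137.8
CO2 = 137.8 * 1.37 = 188.786

188.786 kg/day


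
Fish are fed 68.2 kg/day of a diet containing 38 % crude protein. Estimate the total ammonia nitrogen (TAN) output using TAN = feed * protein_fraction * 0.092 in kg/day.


Protein in feed = 68.2 * 38/100 = 25.916 kg/day
TAN = protein * 0.092 = 25.916 * 0.092 = 2.384272 kg/day

2.384272 kg/day


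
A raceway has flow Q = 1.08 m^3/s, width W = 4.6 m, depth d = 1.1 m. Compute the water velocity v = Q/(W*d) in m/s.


Cross-sectional area = W * d = 4.6 * 1.1 = 5.06 m^2
Velocity = Q / A = 1.08 / 5.06 = 0.213439 m/s

0.213439 m/s


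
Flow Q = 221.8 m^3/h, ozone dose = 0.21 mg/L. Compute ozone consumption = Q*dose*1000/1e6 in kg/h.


O3 demand (mg/h) = Q * dose * 1000 = 221.8 * 0.21 * 1000 = 46578 mg/h
Convert mg to kg: 46578 / 1e6 = 0.046578 kg/h

0.046578 kg/h


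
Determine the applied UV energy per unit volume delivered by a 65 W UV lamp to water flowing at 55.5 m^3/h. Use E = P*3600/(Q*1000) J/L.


Energy delivered per hour = 65 W * 3600 s = 234000 J/h
Volume treated per hour = 55.5 m^3/h * 1000 = 55500 L/h
dose = 234000 / 55500 = 4.21622 J/L

4.21622 J/L


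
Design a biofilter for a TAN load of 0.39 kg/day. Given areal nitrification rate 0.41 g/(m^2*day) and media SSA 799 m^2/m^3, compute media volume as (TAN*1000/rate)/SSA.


A = 0.39*1000 / 0.41 = 951.21951 m^2
V = 951.21951 / 799 = 1.19051

1.19051 m^3


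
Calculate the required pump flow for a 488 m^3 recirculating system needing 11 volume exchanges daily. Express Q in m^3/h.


Daily recirculation volume = 488 m^3 * 11 = 5368 m^3/day
Flow rate Q = daily volume / 24 h = 5368 / 24 = 223.667 m^3/h

223.667 m^3/h


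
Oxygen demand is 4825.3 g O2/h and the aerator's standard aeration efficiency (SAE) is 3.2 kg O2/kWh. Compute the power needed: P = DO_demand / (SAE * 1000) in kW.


SAE in g O2/kWh = 3.2 * 1000 = 3200 g/kWh
P = DO_demand / SAE_g = 4825.3 / 3200 = 1.50791 kW

1.50791 kW


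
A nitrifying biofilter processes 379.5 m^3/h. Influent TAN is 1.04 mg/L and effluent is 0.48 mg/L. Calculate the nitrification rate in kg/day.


Concentration drop: TAN_in - TAN_out = 1.04 - 0.48 = 0.56 mg/L
Hourly TAN removed = Q * dTAN = 379.5 m^3/h * 0.56 mg/L = 212.52 g/h  (m^3/h * mg/L = g/h)
Daily TAN removed = 212.52 * 24 = 5100.48 g/day
Convert to kg/day: 5100.48 / 1000 = 5.10048 kg/day

5.10048 kg/day


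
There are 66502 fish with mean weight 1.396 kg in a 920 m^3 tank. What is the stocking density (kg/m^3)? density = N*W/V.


Total biomass = 66502 fish * 1.396 kg = 92836.792 kg
Density = total biomass / volume = 92836.792 / 920 = 100.91 kg/m^3

100.91 kg/m^3


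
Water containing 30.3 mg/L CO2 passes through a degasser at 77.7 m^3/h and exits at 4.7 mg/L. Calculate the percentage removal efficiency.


CO2_out / CO2_in = 4.7 / 30.3 = 0.15511551
Fraction remaining = 0.15511551
efficiency = (1 - 0.15511551) * 100 = 84.4884 %

84.4884 %


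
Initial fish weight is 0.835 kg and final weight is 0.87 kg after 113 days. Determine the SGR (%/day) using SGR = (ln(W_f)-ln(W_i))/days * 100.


ln(W_f) = ln(0.87) = -0.13926207
ln(W_i) = ln(0.835) = -0.18032355
ln(W_f) - ln(W_i) = -0.13926207 - -0.18032355 = 0.04106148
SGR = 0.04106148 / 113 * 100 = 0.0363376 %/day

0.0363376 %/day


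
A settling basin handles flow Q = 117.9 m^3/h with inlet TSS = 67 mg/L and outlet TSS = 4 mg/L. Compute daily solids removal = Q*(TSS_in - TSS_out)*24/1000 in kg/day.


Concentration drop: TSS_in - TSS_out = 67 - 4 = 63 mg/L
Hourly solids removed = Q * dTSS = 117.9 m^3/h * 63 mg/L = 7427.7 g/h  (m^3/h * mg/L = g/h)
Daily solids removed = 7427.7 * 24 = 178264.8 g/day
Convert g to kg: 178264.8 / 1000 = 178.2648 kg/day

178.2648 kg/day


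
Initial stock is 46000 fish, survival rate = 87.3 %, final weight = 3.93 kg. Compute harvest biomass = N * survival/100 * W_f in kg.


Survivors = 46000 * 87.3/100 = 40158 fish
Harvest biomass = survivors * W_f = 40158 * 3.93 = 157820.94 kg

157820.94 kg


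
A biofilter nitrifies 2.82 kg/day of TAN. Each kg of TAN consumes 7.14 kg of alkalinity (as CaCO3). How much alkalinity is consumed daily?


Alkalinity factor: 7.14 kg CaCO3 consumed per kg TAN nitrified
alk = 2.82 kg TAN * 7.14 = 20.1348 kg CaCO3/day

20.1348 kg CaCO3/day


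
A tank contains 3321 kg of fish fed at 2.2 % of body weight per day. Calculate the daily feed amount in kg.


Feeding rate fraction = 2.2% / 100 = 0.022
Daily feed = 3321 kg * 0.022 = 73.062 kg/day

73.062 kg/day


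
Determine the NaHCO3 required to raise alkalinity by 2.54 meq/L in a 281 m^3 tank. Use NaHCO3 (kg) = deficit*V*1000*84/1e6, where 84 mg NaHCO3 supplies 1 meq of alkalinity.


Tank volume in L = 281 m^3 * 1000 = 281000 L
Total meq required = 2.54 meq/L * 281000 L = 713740 meq
NaHCO3 mass = 713740 meq * 84 mg/meq / 1e6 = 59.9542 kg

59.9542 kg


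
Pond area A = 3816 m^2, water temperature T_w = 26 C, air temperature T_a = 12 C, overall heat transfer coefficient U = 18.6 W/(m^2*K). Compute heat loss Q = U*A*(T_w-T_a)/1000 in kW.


Temperature difference dT = 26 - 12 = 14 K
Heat loss (W) = U * A * dT = 18.6 * 3816 * 14 = 993686.4 W
Convert to kW: 993686.4 / 1000 = 993.6864 kW

993.6864 kW


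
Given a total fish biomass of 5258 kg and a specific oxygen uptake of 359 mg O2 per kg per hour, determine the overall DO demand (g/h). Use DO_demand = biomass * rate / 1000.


Total O2 consumption (mg/h) = 5258 kg * 359 mg/(kg*h) = 1887622 mg/h
Convert to g/h: 1887622 / 1000 = 1887.622 g/h

1887.622 g/h


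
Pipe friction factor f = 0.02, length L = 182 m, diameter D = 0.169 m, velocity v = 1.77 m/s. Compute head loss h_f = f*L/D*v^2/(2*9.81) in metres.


v^2 = 1.77^2 = 3.1329 m^2/s^2
L/D = 182/0.169 = 1076.9231
h_f = f*(L/D)*v^2/(2g) = 0.02 * 1076.9231 * 3.1329 / 19.62 = 3.43924 m

3.43924 m


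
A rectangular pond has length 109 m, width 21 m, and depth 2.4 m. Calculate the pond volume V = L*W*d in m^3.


Base area = L * W = 109 * 21 = 2289 m^2
Volume = area * depth = 2289 * 2.4 = 5493.6 m^3

5493.6 m^3


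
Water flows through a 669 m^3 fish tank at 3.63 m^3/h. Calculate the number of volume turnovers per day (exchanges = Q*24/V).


Daily flow volume = 3.63 m^3/h * 24 h = 87.12 m^3/day
Exchanges = daily flow / tank volume = 87.12 / 669 = 0.130224 exchanges/day

0.130224 exchanges/day


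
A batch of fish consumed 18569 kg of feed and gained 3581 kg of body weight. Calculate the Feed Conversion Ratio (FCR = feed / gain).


FCR = feed consumed / weight gained
FCR = 18569 kg / 3581 kg = 5.18542

5.18542


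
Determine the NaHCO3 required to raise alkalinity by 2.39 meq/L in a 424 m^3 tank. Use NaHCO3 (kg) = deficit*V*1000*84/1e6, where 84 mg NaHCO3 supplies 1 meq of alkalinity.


Tank volume in L = 424 m^3 * 1000 = 424000 L
Total meq required = 2.39 meq/L * 424000 L = 1013360 meq
NaHCO3 mass = 1013360 meq * 84 mg/meq / 1e6 = 85.1222 kg

85.1222 kg


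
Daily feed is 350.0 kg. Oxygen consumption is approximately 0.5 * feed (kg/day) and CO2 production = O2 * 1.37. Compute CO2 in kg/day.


O2 = 350.0 * 0.5 = 175
CO2 = 175 * 1.37 = 239.75

239.75 kg/day


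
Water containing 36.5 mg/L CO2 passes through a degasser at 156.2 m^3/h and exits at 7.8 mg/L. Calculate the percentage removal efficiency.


CO2_out / CO2_in = 7.8 / 36.5 = 0.21369863
Fraction remaining = 0.21369863
efficiency = (1 - 0.21369863) * 100 = 78.6301 %

78.6301 %


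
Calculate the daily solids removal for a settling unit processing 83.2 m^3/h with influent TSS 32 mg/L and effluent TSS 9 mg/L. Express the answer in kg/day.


Concentration drop: TSS_in - TSS_out = 32 - 9 = 23 mg/L
Hourly solids removed = Q * dTSS = 83.2 m^3/h * 23 mg/L = 1913.6 g/h  (m^3/h * mg/L = g/h)
Daily solids removed = 1913.6 * 24 = 45926.4 g/day
Convert g to kg: 45926.4 / 1000 = 45.9264 kg/day

45.9264 kg/day


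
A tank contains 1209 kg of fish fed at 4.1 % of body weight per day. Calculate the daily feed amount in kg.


Feeding rate fraction = 4.1% / 100 = 0.041
Daily feed = 1209 kg * 0.041 = 49.569 kg/day

49.569 kg/day


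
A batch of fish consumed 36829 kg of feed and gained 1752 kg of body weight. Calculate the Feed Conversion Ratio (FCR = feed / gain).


FCR = feed consumed / weight gained
FCR = 36829 kg / 1752 kg = 21.0211

21.0211


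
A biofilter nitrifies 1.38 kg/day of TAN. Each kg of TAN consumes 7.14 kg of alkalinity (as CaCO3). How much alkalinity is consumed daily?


Alkalinity factor: 7.14 kg CaCO3 consumed per kg TAN nitrified
alk = 1.38 kg TAN * 7.14 = 9.8532 kg CaCO3/day

9.8532 kg CaCO3/day


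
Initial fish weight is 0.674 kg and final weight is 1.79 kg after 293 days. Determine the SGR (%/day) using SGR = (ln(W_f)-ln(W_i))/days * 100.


ln(W_f) = ln(1.79) = 0.58221562
ln(W_i) = ln(0.674) = -0.39452517
ln(W_f) - ln(W_i) = 0.58221562 - -0.39452517 = 0.97674079
SGR = 0.97674079 / 293 * 100 = 0.333359 %/day

0.333359 %/day


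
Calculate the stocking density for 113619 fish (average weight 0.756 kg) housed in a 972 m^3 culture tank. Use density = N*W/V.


Total biomass = 113619 fish * 0.756 kg = 85895.964 kg
Density = total biomass / volume = 85895.964 / 972 = 88.3703 kg/m^3

88.3703 kg/m^3


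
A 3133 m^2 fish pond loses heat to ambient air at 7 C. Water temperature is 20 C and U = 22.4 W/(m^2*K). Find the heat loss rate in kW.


Temperature difference dT = 20 - 7 = 13 K
Heat loss (W) = U * A * dT = 22.4 * 3133 * 13 = 912329.6 W
Convert to kW: 912329.6 / 1000 = 912.3296 kW

912.3296 kW


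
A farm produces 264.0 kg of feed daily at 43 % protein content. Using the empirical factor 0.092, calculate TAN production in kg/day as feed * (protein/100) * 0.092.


Protein in feed = 264.0 * 43/100 = 113.52 kg/day
TAN = protein * 0.092 = 113.52 * 0.092 = 10.44384 kg/day

10.44384 kg/day


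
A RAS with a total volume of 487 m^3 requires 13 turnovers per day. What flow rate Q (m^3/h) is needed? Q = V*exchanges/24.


Daily recirculation volume = 487 m^3 * 13 = 6331 m^3/day
Flow rate Q = daily volume / 24 h = 6331 / 24 = 263.792 m^3/h

263.792 m^3/h


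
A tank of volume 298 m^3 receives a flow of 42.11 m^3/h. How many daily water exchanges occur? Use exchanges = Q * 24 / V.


Daily flow volume = 42.11 m^3/h * 24 h = 1010.64 m^3/day
Exchanges = daily flow / tank volume = 1010.64 / 298 = 3.39141 exchanges/day

3.39141 exchanges/day


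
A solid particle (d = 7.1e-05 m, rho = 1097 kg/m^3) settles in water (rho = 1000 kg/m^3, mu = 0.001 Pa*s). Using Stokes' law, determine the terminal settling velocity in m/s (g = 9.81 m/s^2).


Density difference: rho_p - rho_f = 1097 - 1000 = 97 kg/m^3
d^2 = (7.1e-05)^2 = 5.041e-09 m^2
Numerator = (rho_p - rho_f) * g * d^2 = 97 * 9.81 * 5.041e-09 = 4.7968644e-06
Denominator = 18 * mu = 18 * 0.001 = 0.018
v_s = 4.7968644e-06 / 0.018 = 2.66492e-04 m/s
Check: Re = rho_f * v_s * d / mu = 1000 * 2.66492e-04 * 7.1e-05 / 0.001 = 0.0189 < 1, so Stokes' law applies.

2.66492e-04 m/s


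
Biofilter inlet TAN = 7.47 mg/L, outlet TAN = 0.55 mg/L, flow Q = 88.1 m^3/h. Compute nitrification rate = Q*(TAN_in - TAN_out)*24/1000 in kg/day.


Concentration drop: TAN_in - TAN_out = 7.47 - 0.55 = 6.92 mg/L
Hourly TAN removed = Q * dTAN = 88.1 m^3/h * 6.92 mg/L = 609.652 g/h  (m^3/h * mg/L = g/h)
Daily TAN removed = 609.652 * 24 = 14631.648 g/day
Convert to kg/day: 14631.648 / 1000 = 14.631648 kg/day

14.631648 kg/day


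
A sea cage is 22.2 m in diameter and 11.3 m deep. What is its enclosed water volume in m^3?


r = d/2 = 22.2/2 = 11.1 m
Base area = pi*r^2 = pi*11.1^2 = 387.07563 m^2
Volume = 387.07563 * 11.3 = 4373.95 m^3

4373.95 m^3


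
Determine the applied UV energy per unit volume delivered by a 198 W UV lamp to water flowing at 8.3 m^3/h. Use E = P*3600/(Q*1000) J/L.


Energy delivered per hour = 198 W * 3600 s = 712800 J/h
Volume treated per hour = 8.3 m^3/h * 1000 = 8300 L/h
dose = 712800 / 8300 = 85.8795 J/L

85.8795 J/L


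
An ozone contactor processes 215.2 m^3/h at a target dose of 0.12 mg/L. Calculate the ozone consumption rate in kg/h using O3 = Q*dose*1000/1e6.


O3 demand (mg/h) = Q * dose * 1000 = 215.2 * 0.12 * 1000 = 25824 mg/h
Convert mg to kg: 25824 / 1e6 = 0.025824 kg/h

0.025824 kg/h


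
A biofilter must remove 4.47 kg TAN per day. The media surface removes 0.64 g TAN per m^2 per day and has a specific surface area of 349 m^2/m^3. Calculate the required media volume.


A = 4.47*1000 / 0.64 = 6984.375 m^2
V = 6984.375 / 349 = 20.0125

20.0125 m^3


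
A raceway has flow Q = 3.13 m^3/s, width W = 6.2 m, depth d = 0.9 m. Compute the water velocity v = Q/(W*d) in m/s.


Cross-sectional area = W * d = 6.2 * 0.9 = 5.58 m^2
Velocity = Q / A = 3.13 / 5.58 = 0.560932 m/s

0.560932 m/s


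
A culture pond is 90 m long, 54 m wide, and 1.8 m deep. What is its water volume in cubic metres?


Base area = L * W = 90 * 54 = 4860 m^2
Volume = area * depth = 4860 * 1.8 = 8748 m^3

8748 m^3


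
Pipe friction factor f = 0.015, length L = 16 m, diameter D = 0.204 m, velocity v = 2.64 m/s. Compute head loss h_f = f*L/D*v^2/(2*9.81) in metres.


v^2 = 2.64^2 = 6.9696 m^2/s^2
L/D = 16/0.204 = 78.431373
h_f = f*(L/D)*v^2/(2g) = 0.015 * 78.431373 * 6.9696 / 19.62 = 0.417917 m

0.417917 m


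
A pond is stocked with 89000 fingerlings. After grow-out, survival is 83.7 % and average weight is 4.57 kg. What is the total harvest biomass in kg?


Survivors = 89000 * 83.7/100 = 74493 fish
Harvest biomass = survivors * W_f = 74493 * 4.57 = 340433.01 kg

340433.01 kg


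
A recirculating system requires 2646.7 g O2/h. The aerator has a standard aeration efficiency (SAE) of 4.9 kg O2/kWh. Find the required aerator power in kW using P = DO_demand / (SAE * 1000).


SAE in g O2/kWh = 4.9 * 1000 = 4900 g/kWh
P = DO_demand / SAE_g = 2646.7 / 4900 = 0.540143 kW

0.540143 kW


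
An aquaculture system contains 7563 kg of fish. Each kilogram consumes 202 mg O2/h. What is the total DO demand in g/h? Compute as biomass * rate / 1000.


Total O2 consumption (mg/h) = 7563 kg * 202 mg/(kg*h) = 1527726 mg/h
Convert to g/h: 1527726 / 1000 = 1527.726 g/h

1527.726 g/h


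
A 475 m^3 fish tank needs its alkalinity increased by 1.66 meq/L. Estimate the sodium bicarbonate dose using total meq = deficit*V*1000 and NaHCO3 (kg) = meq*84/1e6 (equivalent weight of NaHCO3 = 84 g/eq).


Tank volume in L = 475 m^3 * 1000 = 475000 L
Total meq required = 1.66 meq/L * 475000 L = 788500 meq
NaHCO3 mass = 788500 meq * 84 mg/meq / 1e6 = 66.234 kg

66.234 kg


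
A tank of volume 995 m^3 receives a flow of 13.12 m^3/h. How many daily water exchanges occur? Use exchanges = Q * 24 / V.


Daily flow volume = 13.12 m^3/h * 24 h = 314.88 m^3/day
Exchanges = daily flow / tank volume = 314.88 / 995 = 0.316462 exchanges/day

0.316462 exchanges/day


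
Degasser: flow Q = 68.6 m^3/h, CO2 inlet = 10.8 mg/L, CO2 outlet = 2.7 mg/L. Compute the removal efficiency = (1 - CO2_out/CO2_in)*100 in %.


CO2_out / CO2_in = 2.7 / 10.8 = 0.25
Fraction remaining = 0.25
efficiency = (1 - 0.25) * 100 = 75 %

75 %


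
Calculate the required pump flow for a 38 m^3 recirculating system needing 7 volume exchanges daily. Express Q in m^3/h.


Daily recirculation volume = 38 m^3 * 7 = 266 m^3/day
Flow rate Q = daily volume / 24 h = 266 / 24 = 11.0833 m^3/h

11.0833 m^3/h


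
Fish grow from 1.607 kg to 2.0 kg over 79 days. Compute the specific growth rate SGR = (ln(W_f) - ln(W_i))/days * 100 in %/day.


ln(W_f) = ln(2.0) = 0.69314718
ln(W_i) = ln(1.607) = 0.47436909
ln(W_f) - ln(W_i) = 0.69314718 - 0.47436909 = 0.21877809
SGR = 0.21877809 / 79 * 100 = 0.276934 %/day

0.276934 %/day


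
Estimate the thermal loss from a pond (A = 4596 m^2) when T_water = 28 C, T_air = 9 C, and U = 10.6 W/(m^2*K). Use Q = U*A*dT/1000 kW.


Temperature difference dT = 28 - 9 = 19 K
Heat loss (W) = U * A * dT = 10.6 * 4596 * 19 = 925634.4 W
Convert to kW: 925634.4 / 1000 = 925.6344 kW

925.6344 kW


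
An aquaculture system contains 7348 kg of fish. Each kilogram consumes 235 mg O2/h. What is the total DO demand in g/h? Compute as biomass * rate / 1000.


Total O2 consumption (mg/h) = 7348 kg * 235 mg/(kg*h) = 1726780 mg/h
Convert to g/h: 1726780 / 1000 = 1726.78 g/h

1726.78 g/h


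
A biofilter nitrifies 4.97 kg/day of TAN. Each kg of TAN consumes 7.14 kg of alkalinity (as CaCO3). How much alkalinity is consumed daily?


Alkalinity factor: 7.14 kg CaCO3 consumed per kg TAN nitrified
alk = 4.97 kg TAN * 7.14 = 35.4858 kg CaCO3/day

35.4858 kg CaCO3/day


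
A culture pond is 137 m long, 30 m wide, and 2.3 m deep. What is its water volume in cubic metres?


Base area = L * W = 137 * 30 = 4110 m^2
Volume = area * depth = 4110 * 2.3 = 9453 m^3

9453 m^3


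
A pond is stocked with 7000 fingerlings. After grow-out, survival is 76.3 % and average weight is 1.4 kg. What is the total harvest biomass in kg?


Survivors = 7000 * 76.3/100 = 5341 fish
Harvest biomass = survivors * W_f = 5341 * 1.4 = 7477.4 kg

7477.4 kg


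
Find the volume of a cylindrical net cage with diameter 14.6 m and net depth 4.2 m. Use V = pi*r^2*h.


r = d/2 = 14.6/2 = 7.3 m
Base area = pi*r^2 = pi*7.3^2 = 167.41547 m^2
Volume = 167.41547 * 4.2 = 703.145 m^3

703.145 m^3


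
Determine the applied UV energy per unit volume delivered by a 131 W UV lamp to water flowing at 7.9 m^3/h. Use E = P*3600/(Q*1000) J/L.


Energy delivered per hour = 131 W * 3600 s = 471600 J/h
Volume treated per hour = 7.9 m^3/h * 1000 = 7900 L/h
dose = 471600 / 7900 = 59.6962 J/L

59.6962 J/L


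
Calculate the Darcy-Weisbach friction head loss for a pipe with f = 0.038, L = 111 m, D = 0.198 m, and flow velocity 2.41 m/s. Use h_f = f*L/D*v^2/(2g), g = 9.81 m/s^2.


v^2 = 2.41^2 = 5.8081 m^2/s^2
L/D = 111/0.198 = 560.60606
h_f = f*(L/D)*v^2/(2g) = 0.038 * 560.60606 * 5.8081 / 19.62 = 6.30633 m

6.30633 m


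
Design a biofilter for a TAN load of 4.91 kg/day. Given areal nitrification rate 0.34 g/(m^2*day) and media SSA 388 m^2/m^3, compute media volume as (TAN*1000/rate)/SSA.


A = 4.91*1000 / 0.34 = 14441.176 m^2
V = 14441.176 / 388 = 37.2195

37.2195 m^3


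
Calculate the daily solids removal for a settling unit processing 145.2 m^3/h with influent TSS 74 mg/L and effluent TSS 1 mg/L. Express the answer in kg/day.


Concentration drop: TSS_in - TSS_out = 74 - 1 = 73 mg/L
Hourly solids removed = Q * dTSS = 145.2 m^3/h * 73 mg/L = 10599.6 g/h  (m^3/h * mg/L = g/h)
Daily solids removed = 10599.6 * 24 = 254390.4 g/day
Convert g to kg: 254390.4 / 1000 = 254.3904 kg/day

254.3904 kg/day


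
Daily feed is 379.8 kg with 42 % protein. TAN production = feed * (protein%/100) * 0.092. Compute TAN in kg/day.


Protein in feed = 379.8 * 42/100 = 159.516 kg/day
TAN = protein * 0.092 = 159.516 * 0.092 = 14.675472 kg/day

14.675472 kg/day


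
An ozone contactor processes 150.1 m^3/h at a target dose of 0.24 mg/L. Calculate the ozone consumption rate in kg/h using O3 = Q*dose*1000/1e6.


O3 demand (mg/h) = Q * dose * 1000 = 150.1 * 0.24 * 1000 = 36024 mg/h
Convert mg to kg: 36024 / 1e6 = 0.036024 kg/h

0.036024 kg/h


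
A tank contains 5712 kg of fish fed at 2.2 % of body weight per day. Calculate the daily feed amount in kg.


Feeding rate fraction = 2.2% / 100 = 0.022
Daily feed = 5712 kg * 0.022 = 125.664 kg/day

125.664 kg/day


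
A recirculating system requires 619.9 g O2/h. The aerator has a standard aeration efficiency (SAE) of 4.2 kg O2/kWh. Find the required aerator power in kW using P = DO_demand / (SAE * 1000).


SAE in g O2/kWh = 4.2 * 1000 = 4200 g/kWh
P = DO_demand / SAE_g = 619.9 / 4200 = 0.147595 kW

0.147595 kW


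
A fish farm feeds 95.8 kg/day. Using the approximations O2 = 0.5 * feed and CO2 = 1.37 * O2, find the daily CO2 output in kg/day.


O2 = 95.8 * 0.5 = 47.9
CO2 = 47.9 * 1.37 = 65.623

65.623 kg/day


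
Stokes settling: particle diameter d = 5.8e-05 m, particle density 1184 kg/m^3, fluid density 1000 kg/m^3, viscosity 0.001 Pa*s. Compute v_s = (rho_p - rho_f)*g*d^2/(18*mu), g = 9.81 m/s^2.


Density difference: rho_p - rho_f = 1184 - 1000 = 184 kg/m^3
d^2 = (5.8e-05)^2 = 3.364e-09 m^2
Numerator = (rho_p - rho_f) * g * d^2 = 184 * 9.81 * 3.364e-09 = 6.0721546e-06
Denominator = 18 * mu = 18 * 0.001 = 0.018
v_s = 6.0721546e-06 / 0.018 = 3.37342e-04 m/s
Check: Re = rho_f * v_s * d / mu = 1000 * 3.37342e-04 * 5.8e-05 / 0.001 = 0.0196 < 1, so Stokes' law applies.

3.37342e-04 m/s


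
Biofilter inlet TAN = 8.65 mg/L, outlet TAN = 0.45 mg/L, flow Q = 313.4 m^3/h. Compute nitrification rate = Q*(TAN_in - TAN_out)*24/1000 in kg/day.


Concentration drop: TAN_in - TAN_out = 8.65 - 0.45 = 8.2 mg/L
Hourly TAN removed = Q * dTAN = 313.4 m^3/h * 8.2 mg/L = 2569.88 g/h  (m^3/h * mg/L = g/h)
Daily TAN removed = 2569.88 * 24 = 61677.12 g/day
Convert to kg/day: 61677.12 / 1000 = 61.67712 kg/day

61.67712 kg/day


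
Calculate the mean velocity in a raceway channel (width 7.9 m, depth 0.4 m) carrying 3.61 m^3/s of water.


Cross-sectional area = W * d = 7.9 * 0.4 = 3.16 m^2
Velocity = Q / A = 3.61 / 3.16 = 1.14241 m/s

1.14241 m/s


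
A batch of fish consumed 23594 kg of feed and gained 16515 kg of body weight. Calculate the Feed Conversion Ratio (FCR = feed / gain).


FCR = feed consumed / weight gained
FCR = 23594 kg / 16515 kg = 1.42864

1.42864


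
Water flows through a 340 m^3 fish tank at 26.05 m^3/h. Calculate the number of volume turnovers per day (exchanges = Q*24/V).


Daily flow volume = 26.05 m^3/h * 24 h = 625.2 m^3/day
Exchanges = daily flow / tank volume = 625.2 / 340 = 1.83882 exchanges/day

1.83882 exchanges/day


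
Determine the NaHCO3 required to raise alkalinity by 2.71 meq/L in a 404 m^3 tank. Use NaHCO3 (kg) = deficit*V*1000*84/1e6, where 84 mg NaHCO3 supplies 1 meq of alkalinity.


Tank volume in L = 404 m^3 * 1000 = 404000 L
Total meq required = 2.71 meq/L * 404000 L = 1094840 meq
NaHCO3 mass = 1094840 meq * 84 mg/meq / 1e6 = 91.9666 kg

91.9666 kg


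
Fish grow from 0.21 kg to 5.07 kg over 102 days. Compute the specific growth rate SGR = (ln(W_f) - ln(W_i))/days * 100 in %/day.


ln(W_f) = ln(5.07) = 1.6233408
ln(W_i) = ln(0.21) = -1.5606477
ln(W_f) - ln(W_i) = 1.6233408 - -1.5606477 = 3.1839885
SGR = 3.1839885 / 102 * 100 = 3.12156 %/day

3.12156 %/day


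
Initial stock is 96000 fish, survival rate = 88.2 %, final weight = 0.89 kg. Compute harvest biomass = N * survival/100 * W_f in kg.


Survivors = 96000 * 88.2/100 = 84672 fish
Harvest biomass = survivors * W_f = 84672 * 0.89 = 75358.08 kg

75358.08 kg


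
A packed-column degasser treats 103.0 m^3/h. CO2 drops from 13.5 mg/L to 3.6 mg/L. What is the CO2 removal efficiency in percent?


CO2_out / CO2_in = 3.6 / 13.5 = 0.26666667
Fraction remaining = 0.26666667
efficiency = (1 - 0.26666667) * 100 = 73.3333 %

73.3333 %


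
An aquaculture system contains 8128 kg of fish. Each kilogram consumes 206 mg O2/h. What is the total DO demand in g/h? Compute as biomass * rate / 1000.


Total O2 consumption (mg/h) = 8128 kg * 206 mg/(kg*h) = 1674368 mg/h
Convert to g/h: 1674368 / 1000 = 1674.368 g/h

1674.368 g/h


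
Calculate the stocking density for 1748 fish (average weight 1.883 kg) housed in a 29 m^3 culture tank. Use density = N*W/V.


Total biomass = 1748 fish * 1.883 kg = 3291.484 kg
Density = total biomass / volume = 3291.484 / 29 = 113.499 kg/m^3

113.499 kg/m^3


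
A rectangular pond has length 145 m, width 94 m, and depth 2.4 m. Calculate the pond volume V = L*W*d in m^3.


Base area = L * W = 145 * 94 = 13630 m^2
Volume = area * depth = 13630 * 2.4 = 32712 m^3

32712 m^3


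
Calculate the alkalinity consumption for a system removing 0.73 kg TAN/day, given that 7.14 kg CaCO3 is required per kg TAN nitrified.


Alkalinity factor: 7.14 kg CaCO3 consumed per kg TAN nitrified
alk = 0.73 kg TAN * 7.14 = 5.2122 kg CaCO3/day

5.2122 kg CaCO3/day


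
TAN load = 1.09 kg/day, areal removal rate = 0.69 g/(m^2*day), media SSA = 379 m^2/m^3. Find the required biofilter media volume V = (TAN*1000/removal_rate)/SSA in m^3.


A = 1.09*1000 / 0.69 = 1579.7101 m^2
V = 1579.7101 / 379 = 4.1681

4.1681 m^3


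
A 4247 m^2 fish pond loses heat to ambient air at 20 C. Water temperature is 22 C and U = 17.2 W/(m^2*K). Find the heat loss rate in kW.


Temperature difference dT = 22 - 20 = 2 K
Heat loss (W) = U * A * dT = 17.2 * 4247 * 2 = 146096.8 W
Convert to kW: 146096.8 / 1000 = 146.0968 kW

146.0968 kW
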